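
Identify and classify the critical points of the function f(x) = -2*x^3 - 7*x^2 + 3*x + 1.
f'(x) = -6*x^2 - 14*x + 3

Solve f'(x) = 0:
  6*x^2 + 14*x - 3 = 0 has no rational roots; quadratic formula: x = (-14 ± √268)/12.
  ⇒ x = -sqrt(67)/6 - 7/6 ≈ -2.5309, -7/6 + sqrt(67)/6 ≈ 0.1976

f''(x) = -12*x - 14
Second-derivative test at each critical point:
  f''(-2.5309) = 16.3707 > 0 → local minimum
  f''(0.1976) = -16.3707 < 0 → local maximum

Critical points: x = -sqrt(67)/6 - 7/6 ≈ -2.5309 (local minimum); x = -7/6 + sqrt(67)/6 ≈ 0.1976 (local maximum)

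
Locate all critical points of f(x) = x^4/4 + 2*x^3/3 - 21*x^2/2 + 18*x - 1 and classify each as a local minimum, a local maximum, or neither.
f'(x) = x^3 + 2*x^2 - 21*x + 18

Solve f'(x) = 0:
  Factor: x^3 + 2*x^2 - 21*x + 18 = (x - 3)*(x - 1)*(x + 6) = 0.
  ⇒ x = -6, 1, 3

f''(x) = 3*x^2 + 4*x - 21
Second-derivative test at each critical point:
  f''(-6) = 63 > 0 → local minimum
  f''(1) = -14 < 0 → local maximum
  f''(3) = 18 > 0 → local minimum

Critical points: x = -6 (local minimum); x = 1 (local maximum); x = 3 (local minimum)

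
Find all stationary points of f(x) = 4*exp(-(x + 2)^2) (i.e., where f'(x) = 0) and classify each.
f'(x) = 8*(-x - 2)*exp(-(x + 2)^2)

Solve f'(x) = 0:
  f'(x) = (-8*x - 16)·exp(-(x + 2)^2) and exp(-(x + 2)^2) > 0 for every x, so f'(x) = 0 ⇔ -8*x - 16 = 0.
  Factor: -8*x - 16 = -8*(x + 2) = 0.
  ⇒ x = -2

f''(x) = 8*(2*(x + 2)^2 - 1)*exp(-(x + 2)^2)
Second-derivative test at each critical point:
  f''(-2) = -8 < 0 → local maximum

Critical points: x = -2 (local maximum)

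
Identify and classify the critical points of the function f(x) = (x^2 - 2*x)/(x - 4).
f'(x) = (x^2 - 8*x + 8)/(x^2 - 8*x + 16)

Solve f'(x) = 0:
  f'(x) = (x^2 - 8*x + 8)/(x - 4)^2; the denominator is positive wherever f is defined, so f'(x) = 0 ⇔ x^2 - 8*x + 8 = 0.
  x^2 - 8*x + 8 = 0 has no rational roots; quadratic formula: x = (8 ± √32)/2.
  ⇒ x = 4 - 2*sqrt(2) ≈ 1.1716, 2*sqrt(2) + 4 ≈ 6.8284

f''(x) = 16/(x^3 - 12*x^2 + 48*x - 64)
Second-derivative test at each critical point:
  f''(1.1716) = -0.7071 < 0 → local maximum
  f''(6.8284) = 0.7071 > 0 → local minimum

Critical points: x = 4 - 2*sqrt(2) ≈ 1.1716 (local maximum); x = 2*sqrt(2) + 4 ≈ 6.8284 (local minimum)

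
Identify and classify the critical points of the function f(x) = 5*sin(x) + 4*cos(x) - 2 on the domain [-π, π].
f'(x) = -4*sin(x) + 5*cos(x)

Solve f'(x) = 0 on [-π, π]:
  f'(x) = 0 ⇔ 5*cos(x) = 4*sin(x) ⇔ tan(x) = 5/4, i.e. x = arctan(5/4) + nπ; keep the solutions lying in [-π, π].
  ⇒ x = -pi + atan(5/4) ≈ -2.2455, atan(5/4) ≈ 0.8961

f''(x) = -5*sin(x) - 4*cos(x)
Second-derivative test at each critical point:
  f''(-2.2455) = 6.4031 > 0 → local minimum
  f''(0.8961) = -6.4031 < 0 → local maximum

Critical points: x = -pi + atan(5/4) ≈ -2.2455 (local minimum); x = atan(5/4) ≈ 0.8961 (local maximum)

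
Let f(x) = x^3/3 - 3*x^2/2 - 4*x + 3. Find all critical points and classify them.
f'(x) = x^2 - 3*x - 4

Solve f'(x) = 0:
  Factor: x^2 - 3*x - 4 = (x - 4)*(x + 1) = 0.
  ⇒ x = -1, 4

f''(x) = 2*x - 3
Second-derivative test at each critical point:
  f''(-1) = -5 < 0 → local maximum
  f''(4) = 5 > 0 → local minimum

Critical points: x = -1 (local maximum); x = 4 (local minimum)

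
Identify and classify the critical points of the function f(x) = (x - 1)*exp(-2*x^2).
f'(x) = (-4*x*(x - 1) + 1)*exp(-2*x^2)

Solve f'(x) = 0:
  f'(x) = (-4*x^2 + 4*x + 1)·exp(-2*x^2) and exp(-2*x^2) > 0 for every x, so f'(x) = 0 ⇔ -4*x^2 + 4*x + 1 = 0.
  4*x^2 - 4*x - 1 = 0 has no rational roots; quadratic formula: x = (4 ± √32)/8.
  ⇒ x = 1/2 - sqrt(2)/2 ≈ -0.2071, 1/2 + sqrt(2)/2 ≈ 1.2071

f''(x) = 4*(4*x^2*(x - 1) - 3*x + 1)*exp(-2*x^2)
Second-derivative test at each critical point:
  f''(-0.2071) = 5.1918 > 0 → local minimum
  f''(1.2071) = -0.3069 < 0 → local maximum

Critical points: x = 1/2 - sqrt(2)/2 ≈ -0.2071 (local minimum); x = 1/2 + sqrt(2)/2 ≈ 1.2071 (local maximum)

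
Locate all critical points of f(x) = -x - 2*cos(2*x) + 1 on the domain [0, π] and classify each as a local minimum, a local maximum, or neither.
f'(x) = 4*sin(2*x) - 1

Solve f'(x) = 0 on [0, π]:
  f'(x) = 0 ⇔ sin(2*x) = 1/4, i.e. 2*x = arcsin(1/4) + 2nπ or 2*x = π − arcsin(1/4) + 2nπ; keep the solutions lying in [0, π].
  ⇒ x = asin(1/4)/2 ≈ 0.1263, -asin(1/4)/2 + pi/2 ≈ 1.4445

f''(x) = 8*cos(2*x)
Second-derivative test at each critical point:
  f''(0.1263) = 7.7460 > 0 → local minimum
  f''(1.4445) = -7.7460 < 0 → local maximum

Critical points: x = asin(1/4)/2 ≈ 0.1263 (local minimum); x = -asin(1/4)/2 + pi/2 ≈ 1.4445 (local maximum)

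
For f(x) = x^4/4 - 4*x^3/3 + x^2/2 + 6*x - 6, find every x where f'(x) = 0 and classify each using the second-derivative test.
f'(x) = x^3 - 4*x^2 + x + 6

Solve f'(x) = 0:
  Factor: x^3 - 4*x^2 + x + 6 = (x - 3)*(x - 2)*(x + 1) = 0.
  ⇒ x = -1, 2, 3

f''(x) = 3*x^2 - 8*x + 1
Second-derivative test at each critical point:
  f''(-1) = 12 > 0 → local minimum
  f''(2) = -3 < 0 → local maximum
  f''(3) = 4 > 0 → local minimum

Critical points: x = -1 (local minimum); x = 2 (local maximum); x = 3 (local minimum)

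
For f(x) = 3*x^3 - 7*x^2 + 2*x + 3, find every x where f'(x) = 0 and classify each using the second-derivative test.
f'(x) = 9*x^2 - 14*x + 2

Solve f'(x) = 0:
  9*x^2 - 14*x + 2 = 0 has no rational roots; quadratic formula: x = (14 ± √124)/18.
  ⇒ x = 7/9 - sqrt(31)/9 ≈ 0.1591, sqrt(31)/9 + 7/9 ≈ 1.3964

f''(x) = 18*x - 14
Second-derivative test at each critical point:
  f''(0.1591) = -11.1355 < 0 → local maximum
  f''(1.3964) = 11.1355 > 0 → local minimum

Critical points: x = 7/9 - sqrt(31)/9 ≈ 0.1591 (local maximum); x = sqrt(31)/9 + 7/9 ≈ 1.3964 (local minimum)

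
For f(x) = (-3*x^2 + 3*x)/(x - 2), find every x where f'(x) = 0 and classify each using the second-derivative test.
f'(x) = 3*(-x^2 + 4*x - 2)/(x^2 - 4*x + 4)

Solve f'(x) = 0:
  f'(x) = -3*(x^2 - 4*x + 2)/(x - 2)^2; the denominator is positive wherever f is defined, so f'(x) = 0 ⇔ -3*x^2 + 12*x - 6 = 0.
  Factor: -3*x^2 + 12*x - 6 = -3*(x^2 - 4*x + 2); x^2 - 4*x + 2 = 0 has no rational roots; quadratic formula: x = (4 ± √8)/2.
  ⇒ x = 2 - sqrt(2) ≈ 0.5858, sqrt(2) + 2 ≈ 3.4142

f''(x) = -12/(x^3 - 6*x^2 + 12*x - 8)
Second-derivative test at each critical point:
  f''(0.5858) = 4.2426 > 0 → local minimum
  f''(3.4142) = -4.2426 < 0 → local maximum

Critical points: x = 2 - sqrt(2) ≈ 0.5858 (local minimum); x = sqrt(2) + 2 ≈ 3.4142 (local maximum)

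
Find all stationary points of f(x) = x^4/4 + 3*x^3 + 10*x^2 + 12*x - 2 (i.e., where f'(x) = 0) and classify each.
f'(x) = x^3 + 9*x^2 + 20*x + 12

Solve f'(x) = 0:
  Factor: x^3 + 9*x^2 + 20*x + 12 = (x + 1)*(x + 2)*(x + 6) = 0.
  ⇒ x = -6, -2, -1

f''(x) = 3*x^2 + 18*x + 20
Second-derivative test at each critical point:
  f''(-6) = 20 > 0 → local minimum
  f''(-2) = -4 < 0 → local maximum
  f''(-1) = 5 > 0 → local minimum

Critical points: x = -6 (local minimum); x = -2 (local maximum); x = -1 (local minimum)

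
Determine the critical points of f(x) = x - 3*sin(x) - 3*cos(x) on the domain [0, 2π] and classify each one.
f'(x) = -3*sqrt(2)*cos(x + pi/4) + 1

Solve f'(x) = 0 on [0, 2π]:
  f'(x) = 0 ⇔ 3*sin(x) - 3*cos(x) = -1. Write the left side as R·cos(x + φ) with R = √((-3)² + (-3)²) = 3*sqrt(2), cos φ = -sqrt(2)/2, sin φ = -sqrt(2)/2; then cos(x + φ) = -sqrt(2)/6. Solve for x and keep the solutions lying in [0, 2π].
  ⇒ x = atan((-1 + sqrt(17))/(1 + sqrt(17))) ≈ 0.5475, atan((-sqrt(17) - 1)/(1 - sqrt(17))) + pi ≈ 4.1649

f''(x) = 3*sqrt(2)*sin(x + pi/4)
Second-derivative test at each critical point:
  f''(0.5475) = 4.1231 > 0 → local minimum
  f''(4.1649) = -4.1231 < 0 → local maximum

Critical points: x = atan((-1 + sqrt(17))/(1 + sqrt(17))) ≈ 0.5475 (local minimum); x = atan((-sqrt(17) - 1)/(1 - sqrt(17))) + pi ≈ 4.1649 (local maximum)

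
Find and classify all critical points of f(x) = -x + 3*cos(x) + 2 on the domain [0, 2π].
f'(x) = -3*sin(x) - 1

Solve f'(x) = 0 on [0, 2π]:
  f'(x) = 0 ⇔ sin(x) = -1/3, i.e. x = arcsin(-1/3) + 2nπ or x = π − arcsin(-1/3) + 2nπ; keep the solutions lying in [0, 2π].
  ⇒ x = asin(1/3) + pi ≈ 3.4814, -asin(1/3) + 2*pi ≈ 5.9433

f''(x) = -3*cos(x)
Second-derivative test at each critical point:
  f''(3.4814) = 2.8284 > 0 → local minimum
  f''(5.9433) = -2.8284 < 0 → local maximum

Critical points: x = asin(1/3) + pi ≈ 3.4814 (local minimum); x = -asin(1/3) + 2*pi ≈ 5.9433 (local maximum)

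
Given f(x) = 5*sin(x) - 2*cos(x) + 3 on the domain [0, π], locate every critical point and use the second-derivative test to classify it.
f'(x) = 2*sin(x) + 5*cos(x)

Solve f'(x) = 0 on [0, π]:
  f'(x) = 0 ⇔ 5*cos(x) = -2*sin(x) ⇔ tan(x) = -5/2, i.e. x = arctan(-5/2) + nπ; keep the solutions lying in [0, π].
  ⇒ x = pi - atan(5/2) ≈ 1.9513

f''(x) = -5*sin(x) + 2*cos(x)
Second-derivative test at each critical point:
  f''(1.9513) = -5.3852 < 0 → local maximum

Critical points: x = pi - atan(5/2) ≈ 1.9513 (local maximum)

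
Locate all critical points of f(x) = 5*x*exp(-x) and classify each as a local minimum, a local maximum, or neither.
f'(x) = 5*(1 - x)*exp(-x)

Solve f'(x) = 0:
  f'(x) = (5 - 5*x)·exp(-x) and exp(-x) > 0 for every x, so f'(x) = 0 ⇔ 5 - 5*x = 0.
  Factor: 5 - 5*x = -5*(x - 1) = 0.
  ⇒ x = 1

f''(x) = 5*(x - 2)*exp(-x)
Second-derivative test at each critical point:
  f''(1) = -1.8394 < 0 → local maximum

Critical points: x = 1 (local maximum)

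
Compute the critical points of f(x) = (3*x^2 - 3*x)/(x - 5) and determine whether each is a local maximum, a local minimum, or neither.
f'(x) = 3*(x^2 - 10*x + 5)/(x^2 - 10*x + 25)

Solve f'(x) = 0:
  f'(x) = 3*(x^2 - 10*x + 5)/(x - 5)^2; the denominator is positive wherever f is defined, so f'(x) = 0 ⇔ 3*x^2 - 30*x + 15 = 0.
  Factor: 3*x^2 - 30*x + 15 = 3*(x^2 - 10*x + 5); x^2 - 10*x + 5 = 0 has no rational roots; quadratic formula: x = (10 ± √80)/2.
  ⇒ x = 5 - 2*sqrt(5) ≈ 0.5279, 2*sqrt(5) + 5 ≈ 9.4721

f''(x) = 120/(x^3 - 15*x^2 + 75*x - 125)
Second-derivative test at each critical point:
  f''(0.5279) = -1.3416 < 0 → local maximum
  f''(9.4721) = 1.3416 > 0 → local minimum

Critical points: x = 5 - 2*sqrt(5) ≈ 0.5279 (local maximum); x = 2*sqrt(5) + 5 ≈ 9.4721 (local minimum)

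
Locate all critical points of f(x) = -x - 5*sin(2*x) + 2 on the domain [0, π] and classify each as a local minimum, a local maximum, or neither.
f'(x) = 20*sin(x)^2 - 11

Solve f'(x) = 0 on [0, π]:
  f'(x) = 0 ⇔ cos(2*x) = -1/10, i.e. 2*x = ±arccos(-1/10) + 2nπ; keep the solutions lying in [0, π].
  ⇒ x = acos(-1/10)/2 ≈ 0.8355, pi - acos(-1/10)/2 ≈ 2.3061

f''(x) = 20*sin(2*x)
Second-derivative test at each critical point:
  f''(0.8355) = 19.8997 > 0 → local minimum
  f''(2.3061) = -19.8997 < 0 → local maximum

Critical points: x = acos(-1/10)/2 ≈ 0.8355 (local minimum); x = pi - acos(-1/10)/2 ≈ 2.3061 (local maximum)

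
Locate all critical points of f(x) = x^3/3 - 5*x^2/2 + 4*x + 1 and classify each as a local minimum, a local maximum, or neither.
f'(x) = x^2 - 5*x + 4

Solve f'(x) = 0:
  Factor: x^2 - 5*x + 4 = (x - 4)*(x - 1) = 0.
  ⇒ x = 1, 4

f''(x) = 2*x - 5
Second-derivative test at each critical point:
  f''(1) = -3 < 0 → local maximum
  f''(4) = 3 > 0 → local minimum

Critical points: x = 1 (local maximum); x = 4 (local minimum)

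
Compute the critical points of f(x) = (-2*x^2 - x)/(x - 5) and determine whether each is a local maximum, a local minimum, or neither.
f'(x) = (-2*x^2 + 20*x + 5)/(x^2 - 10*x + 25)

Solve f'(x) = 0:
  f'(x) = -(2*x^2 - 20*x - 5)/(x - 5)^2; the denominator is positive wherever f is defined, so f'(x) = 0 ⇔ -2*x^2 + 20*x + 5 = 0.
  2*x^2 - 20*x - 5 = 0 has no rational roots; quadratic formula: x = (20 ± √440)/4.
  ⇒ x = 5 - sqrt(110)/2 ≈ -0.2440, 5 + sqrt(110)/2 ≈ 10.2440

f''(x) = -110/(x^3 - 15*x^2 + 75*x - 125)
Second-derivative test at each critical point:
  f''(-0.2440) = 0.7628 > 0 → local minimum
  f''(10.2440) = -0.7628 < 0 → local maximum

Critical points: x = 5 - sqrt(110)/2 ≈ -0.2440 (local minimum); x = 5 + sqrt(110)/2 ≈ 10.2440 (local maximum)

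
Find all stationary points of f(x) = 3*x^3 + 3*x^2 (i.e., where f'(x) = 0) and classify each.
f'(x) = 3*x*(3*x + 2)

Solve f'(x) = 0:
  Factor: 9*x^2 + 6*x = 3*x*(3*x + 2) = 0.
  ⇒ x = -2/3, 0

f''(x) = 18*x + 6
Second-derivative test at each critical point:
  f''(-2/3) = -6 < 0 → local maximum
  f''(0) = 6 > 0 → local minimum

Critical points: x = -2/3 (local maximum); x = 0 (local minimum)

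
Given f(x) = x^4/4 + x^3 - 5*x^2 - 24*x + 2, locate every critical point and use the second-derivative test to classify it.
f'(x) = x^3 + 3*x^2 - 10*x - 24

Solve f'(x) = 0:
  Factor: x^3 + 3*x^2 - 10*x - 24 = (x - 3)*(x + 2)*(x + 4) = 0.
  ⇒ x = -4, -2, 3

f''(x) = 3*x^2 + 6*x - 10
Second-derivative test at each critical point:
  f''(-4) = 14 > 0 → local minimum
  f''(-2) = -10 < 0 → local maximum
  f''(3) = 35 > 0 → local minimum

Critical points: x = -4 (local minimum); x = -2 (local maximum); x = 3 (local minimum)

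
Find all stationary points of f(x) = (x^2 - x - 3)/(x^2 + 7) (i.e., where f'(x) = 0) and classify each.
f'(x) = (x^2 + 20*x - 7)/(x^4 + 14*x^2 + 49)

Solve f'(x) = 0:
  f'(x) = (x^2 + 20*x - 7)/(x^2 + 7)^2; the denominator is positive wherever f is defined, so f'(x) = 0 ⇔ x^2 + 20*x - 7 = 0.
  x^2 + 20*x - 7 = 0 has no rational roots; quadratic formula: x = (-20 ± √428)/2.
  ⇒ x = -sqrt(107) - 10 ≈ -20.3441, -10 + sqrt(107) ≈ 0.3441

f''(x) = 2*(-x^3 - 30*x^2 + 21*x + 70)/(x^6 + 21*x^4 + 147*x^2 + 343)
Second-derivative test at each critical point:
  f''(-20.3441) = -1.168e-04 < 0 → local maximum
  f''(0.3441) = 0.4083 > 0 → local minimum

Critical points: x = -sqrt(107) - 10 ≈ -20.3441 (local maximum); x = -10 + sqrt(107) ≈ 0.3441 (local minimum)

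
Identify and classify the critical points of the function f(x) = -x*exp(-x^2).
f'(x) = (2*x^2 - 1)*exp(-x^2)

Solve f'(x) = 0:
  f'(x) = (2*x^2 - 1)·exp(-x^2) and exp(-x^2) > 0 for every x, so f'(x) = 0 ⇔ 2*x^2 - 1 = 0.
  2*x^2 - 1 = 0 has no rational roots; quadratic formula: x = (0 ± √8)/4.
  ⇒ x = -sqrt(2)/2 ≈ -0.7071, sqrt(2)/2 ≈ 0.7071

f''(x) = (-4*x^3 + 6*x)*exp(-x^2)
Second-derivative test at each critical point:
  f''(-0.7071) = -1.7155 < 0 → local maximum
  f''(0.7071) = 1.7155 > 0 → local minimum

Critical points: x = -sqrt(2)/2 ≈ -0.7071 (local maximum); x = sqrt(2)/2 ≈ 0.7071 (local minimum)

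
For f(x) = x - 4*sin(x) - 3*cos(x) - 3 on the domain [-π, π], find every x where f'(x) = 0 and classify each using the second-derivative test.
f'(x) = 3*sin(x) - 4*cos(x) + 1

Solve f'(x) = 0 on [-π, π]:
  f'(x) = 0 ⇔ 3*sin(x) - 4*cos(x) = -1. Write the left side as R·cos(x + φ) with R = √((-4)² + (-3)²) = 5, cos φ = -4/5, sin φ = -3/5; then cos(x + φ) = -1/5. Solve for x and keep the solutions lying in [-π, π].
  ⇒ x = -pi + atan((-8*sqrt(6) - 3)/(4 - 6*sqrt(6))) ≈ -2.0129, atan((-3 + 8*sqrt(6))/(4 + 6*sqrt(6))) ≈ 0.7259

f''(x) = 4*sin(x) + 3*cos(x)
Second-derivative test at each critical point:
  f''(-2.0129) = -4.8990 < 0 → local maximum
  f''(0.7259) = 4.8990 > 0 → local minimum

Critical points: x = -pi + atan((-8*sqrt(6) - 3)/(4 - 6*sqrt(6))) ≈ -2.0129 (local maximum); x = atan((-3 + 8*sqrt(6))/(4 + 6*sqrt(6))) ≈ 0.7259 (local minimum)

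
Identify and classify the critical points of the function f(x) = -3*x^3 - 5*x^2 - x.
f'(x) = -9*x^2 - 10*x - 1

Solve f'(x) = 0:
  Factor: -9*x^2 - 10*x - 1 = -(x + 1)*(9*x + 1) = 0.
  ⇒ x = -1, -1/9

f''(x) = -18*x - 10
Second-derivative test at each critical point:
  f''(-1) = 8 > 0 → local minimum
  f''(-1/9) = -8 < 0 → local maximum

Critical points: x = -1 (local minimum); x = -1/9 (local maximum)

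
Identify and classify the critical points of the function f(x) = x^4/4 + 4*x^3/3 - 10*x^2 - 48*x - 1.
f'(x) = x^3 + 4*x^2 - 20*x - 48

Solve f'(x) = 0:
  Factor: x^3 + 4*x^2 - 20*x - 48 = (x - 4)*(x + 2)*(x + 6) = 0.
  ⇒ x = -6, -2, 4

f''(x) = 3*x^2 + 8*x - 20
Second-derivative test at each critical point:
  f''(-6) = 40 > 0 → local minimum
  f''(-2) = -24 < 0 → local maximum
  f''(4) = 60 > 0 → local minimum

Critical points: x = -6 (local minimum); x = -2 (local maximum); x = 4 (local minimum)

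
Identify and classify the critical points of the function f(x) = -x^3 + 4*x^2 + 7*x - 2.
f'(x) = -3*x^2 + 8*x + 7

Solve f'(x) = 0:
  3*x^2 - 8*x - 7 = 0 has no rational roots; quadratic formula: x = (8 ± √148)/6.
  ⇒ x = 4/3 - sqrt(37)/3 ≈ -0.6943, 4/3 + sqrt(37)/3 ≈ 3.3609

f''(x) = 8 - 6*x
Second-derivative test at each critical point:
  f''(-0.6943) = 12.1655 > 0 → local minimum
  f''(3.3609) = -12.1655 < 0 → local maximum

Critical points: x = 4/3 - sqrt(37)/3 ≈ -0.6943 (local minimum); x = 4/3 + sqrt(37)/3 ≈ 3.3609 (local maximum)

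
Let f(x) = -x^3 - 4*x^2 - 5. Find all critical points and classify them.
f'(x) = x*(-3*x - 8)

Solve f'(x) = 0:
  Factor: -3*x^2 - 8*x = -x*(3*x + 8) = 0.
  ⇒ x = -8/3, 0

f''(x) = -6*x - 8
Second-derivative test at each critical point:
  f''(-8/3) = 8 > 0 → local minimum
  f''(0) = -8 < 0 → local maximum

Critical points: x = -8/3 (local minimum); x = 0 (local maximum)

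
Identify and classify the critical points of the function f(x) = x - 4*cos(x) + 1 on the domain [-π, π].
f'(x) = 4*sin(x) + 1

Solve f'(x) = 0 on [-π, π]:
  f'(x) = 0 ⇔ sin(x) = -1/4, i.e. x = arcsin(-1/4) + 2nπ or x = π − arcsin(-1/4) + 2nπ; keep the solutions lying in [-π, π].
  ⇒ x = -pi + asin(1/4) ≈ -2.8889, -asin(1/4) ≈ -0.2527

f''(x) = 4*cos(x)
Second-derivative test at each critical point:
  f''(-2.8889) = -3.8730 < 0 → local maximum
  f''(-0.2527) = 3.8730 > 0 → local minimum

Critical points: x = -pi + asin(1/4) ≈ -2.8889 (local maximum); x = -asin(1/4) ≈ -0.2527 (local minimum)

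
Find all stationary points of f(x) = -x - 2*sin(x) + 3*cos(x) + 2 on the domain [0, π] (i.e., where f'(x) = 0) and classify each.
f'(x) = -3*sin(x) - 2*cos(x) - 1

Solve f'(x) = 0 on [0, π]:
  f'(x) = 0 ⇔ -3*sin(x) - 2*cos(x) = 1. Write the left side as R·cos(x + φ) with R = √((-2)² + 3²) = sqrt(13), cos φ = -2*sqrt(13)/13, sin φ = 3*sqrt(13)/13; then cos(x + φ) = sqrt(13)/13. Solve for x and keep the solutions lying in [0, π].
  ⇒ x = atan((-3 + 4*sqrt(3))/(-6*sqrt(3) - 2)) + pi ≈ 2.8346

f''(x) = 2*sin(x) - 3*cos(x)
Second-derivative test at each critical point:
  f''(2.8346) = 3.4641 > 0 → local minimum

Critical points: x = atan((-3 + 4*sqrt(3))/(-6*sqrt(3) - 2)) + pi ≈ 2.8346 (local minimum)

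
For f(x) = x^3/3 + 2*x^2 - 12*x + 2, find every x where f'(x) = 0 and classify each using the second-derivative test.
f'(x) = x^2 + 4*x - 12

Solve f'(x) = 0:
  Factor: x^2 + 4*x - 12 = (x - 2)*(x + 6) = 0.
  ⇒ x = -6, 2

f''(x) = 2*x + 4
Second-derivative test at each critical point:
  f''(-6) = -8 < 0 → local maximum
  f''(2) = 8 > 0 → local minimum

Critical points: x = -6 (local maximum); x = 2 (local minimum)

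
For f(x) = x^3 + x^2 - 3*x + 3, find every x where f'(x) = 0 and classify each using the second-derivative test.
f'(x) = 3*x^2 + 2*x - 3

Solve f'(x) = 0:
  3*x^2 + 2*x - 3 = 0 has no rational roots; quadratic formula: x = (-2 ± √40)/6.
  ⇒ x = -sqrt(10)/3 - 1/3 ≈ -1.3874, -1/3 + sqrt(10)/3 ≈ 0.7208

f''(x) = 6*x + 2
Second-derivative test at each critical point:
  f''(-1.3874) = -6.3246 < 0 → local maximum
  f''(0.7208) = 6.3246 > 0 → local minimum

Critical points: x = -sqrt(10)/3 - 1/3 ≈ -1.3874 (local maximum); x = -1/3 + sqrt(10)/3 ≈ 0.7208 (local minimum)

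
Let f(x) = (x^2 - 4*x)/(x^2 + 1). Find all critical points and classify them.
f'(x) = 2*(2*x^2 + x - 2)/(x^4 + 2*x^2 + 1)

Solve f'(x) = 0:
  f'(x) = 2*(2*x^2 + x - 2)/(x^2 + 1)^2; the denominator is positive wherever f is defined, so f'(x) = 0 ⇔ 4*x^2 + 2*x - 4 = 0.
  Factor: 4*x^2 + 2*x - 4 = 2*(2*x^2 + x - 2); 2*x^2 + x - 2 = 0 has no rational roots; quadratic formula: x = (-1 ± √17)/4.
  ⇒ x = -sqrt(17)/4 - 1/4 ≈ -1.2808, -1/4 + sqrt(17)/4 ≈ 0.7808

f''(x) = 2*(-4*x^3 - 3*x^2 + 12*x + 1)/(x^6 + 3*x^4 + 3*x^2 + 1)
Second-derivative test at each critical point:
  f''(-1.2808) = -1.1828 < 0 → local maximum
  f''(0.7808) = 3.1828 > 0 → local minimum

Critical points: x = -sqrt(17)/4 - 1/4 ≈ -1.2808 (local maximum); x = -1/4 + sqrt(17)/4 ≈ 0.7808 (local minimum)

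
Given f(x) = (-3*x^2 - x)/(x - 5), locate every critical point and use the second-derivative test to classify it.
f'(x) = (-3*x^2 + 30*x + 5)/(x^2 - 10*x + 25)

Solve f'(x) = 0:
  f'(x) = -(3*x^2 - 30*x - 5)/(x - 5)^2; the denominator is positive wherever f is defined, so f'(x) = 0 ⇔ -3*x^2 + 30*x + 5 = 0.
  3*x^2 - 30*x - 5 = 0 has no rational roots; quadratic formula: x = (30 ± √960)/6.
  ⇒ x = 5 - 4*sqrt(15)/3 ≈ -0.1640, 5 + 4*sqrt(15)/3 ≈ 10.1640

f''(x) = -160/(x^3 - 15*x^2 + 75*x - 125)
Second-derivative test at each critical point:
  f''(-0.1640) = 1.1619 > 0 → local minimum
  f''(10.1640) = -1.1619 < 0 → local maximum

Critical points: x = 5 - 4*sqrt(15)/3 ≈ -0.1640 (local minimum); x = 5 + 4*sqrt(15)/3 ≈ 10.1640 (local maximum)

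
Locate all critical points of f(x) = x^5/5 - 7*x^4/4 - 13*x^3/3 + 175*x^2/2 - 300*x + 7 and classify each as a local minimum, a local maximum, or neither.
f'(x) = x^4 - 7*x^3 - 13*x^2 + 175*x - 300

Solve f'(x) = 0:
  Factor: x^4 - 7*x^3 - 13*x^2 + 175*x - 300 = (x - 5)*(x - 4)*(x - 3)*(x + 5) = 0.
  ⇒ x = -5, 3, 4, 5

f''(x) = 4*x^3 - 21*x^2 - 26*x + 175
Second-derivative test at each critical point:
  f''(-5) = -720 < 0 → local maximum
  f''(3) = 16 > 0 → local minimum
  f''(4) = -9 < 0 → local maximum
  f''(5) = 20 > 0 → local minimum

Critical points: x = -5 (local maximum); x = 3 (local minimum); x = 4 (local maximum); x = 5 (local minimum)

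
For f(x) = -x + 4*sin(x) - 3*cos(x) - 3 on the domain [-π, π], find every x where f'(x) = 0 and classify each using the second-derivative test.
f'(x) = 3*sin(x) + 4*cos(x) - 1

Solve f'(x) = 0 on [-π, π]:
  f'(x) = 0 ⇔ 3*sin(x) + 4*cos(x) = 1. Write the left side as R·cos(x + φ) with R = √(4² + (-3)²) = 5, cos φ = 4/5, sin φ = -3/5; then cos(x + φ) = 1/5. Solve for x and keep the solutions lying in [-π, π].
  ⇒ x = atan((3 - 8*sqrt(6))/(4 + 6*sqrt(6))) ≈ -0.7259, atan((3 + 8*sqrt(6))/(4 - 6*sqrt(6))) + pi ≈ 2.0129

f''(x) = -4*sin(x) + 3*cos(x)
Second-derivative test at each critical point:
  f''(-0.7259) = 4.8990 > 0 → local minimum
  f''(2.0129) = -4.8990 < 0 → local maximum

Critical points: x = atan((3 - 8*sqrt(6))/(4 + 6*sqrt(6))) ≈ -0.7259 (local minimum); x = atan((3 + 8*sqrt(6))/(4 - 6*sqrt(6))) + pi ≈ 2.0129 (local maximum)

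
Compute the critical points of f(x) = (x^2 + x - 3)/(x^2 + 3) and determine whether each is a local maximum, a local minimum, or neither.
f'(x) = (-x^2 + 12*x + 3)/(x^4 + 6*x^2 + 9)

Solve f'(x) = 0:
  f'(x) = -(x^2 - 12*x - 3)/(x^2 + 3)^2; the denominator is positive wherever f is defined, so f'(x) = 0 ⇔ -x^2 + 12*x + 3 = 0.
  x^2 - 12*x - 3 = 0 has no rational roots; quadratic formula: x = (12 ± √156)/2.
  ⇒ x = 6 - sqrt(39) ≈ -0.2450, 6 + sqrt(39) ≈ 12.2450

f''(x) = 2*(x^3 - 18*x^2 - 9*x + 18)/(x^6 + 9*x^4 + 27*x^2 + 27)
Second-derivative test at each critical point:
  f''(-0.2450) = 1.3339 > 0 → local minimum
  f''(12.2450) = -0.0005 < 0 → local maximum

Critical points: x = 6 - sqrt(39) ≈ -0.2450 (local minimum); x = 6 + sqrt(39) ≈ 12.2450 (local maximum)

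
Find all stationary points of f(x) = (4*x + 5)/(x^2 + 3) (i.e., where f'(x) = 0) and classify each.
f'(x) = 2*(-2*x^2 - 5*x + 6)/(x^4 + 6*x^2 + 9)

Solve f'(x) = 0:
  f'(x) = -2*(2*x^2 + 5*x - 6)/(x^2 + 3)^2; the denominator is positive wherever f is defined, so f'(x) = 0 ⇔ -4*x^2 - 10*x + 12 = 0.
  Factor: -4*x^2 - 10*x + 12 = -2*(2*x^2 + 5*x - 6); 2*x^2 + 5*x - 6 = 0 has no rational roots; quadratic formula: x = (-5 ± √73)/4.
  ⇒ x = -sqrt(73)/4 - 5/4 ≈ -3.3860, -5/4 + sqrt(73)/4 ≈ 0.8860

f''(x) = 2*(4*x^2*(4*x + 5) - (12*x + 5)*(x^2 + 3))/(x^2 + 3)^3
Second-derivative test at each critical point:
  f''(-3.3860) = 0.0817 > 0 → local minimum
  f''(0.8860) = -1.1928 < 0 → local maximum

Critical points: x = -sqrt(73)/4 - 5/4 ≈ -3.3860 (local minimum); x = -5/4 + sqrt(73)/4 ≈ 0.8860 (local maximum)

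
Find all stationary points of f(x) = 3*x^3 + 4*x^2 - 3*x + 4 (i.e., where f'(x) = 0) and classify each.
f'(x) = 9*x^2 + 8*x - 3

Solve f'(x) = 0:
  9*x^2 + 8*x - 3 = 0 has no rational roots; quadratic formula: x = (-8 ± √172)/18.
  ⇒ x = -sqrt(43)/9 - 4/9 ≈ -1.1730, -4/9 + sqrt(43)/9 ≈ 0.2842

f''(x) = 18*x + 8
Second-derivative test at each critical point:
  f''(-1.1730) = -13.1149 < 0 → local maximum
  f''(0.2842) = 13.1149 > 0 → local minimum

Critical points: x = -sqrt(43)/9 - 4/9 ≈ -1.1730 (local maximum); x = -4/9 + sqrt(43)/9 ≈ 0.2842 (local minimum)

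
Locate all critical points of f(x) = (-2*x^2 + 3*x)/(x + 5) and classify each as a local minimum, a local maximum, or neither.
f'(x) = (-2*x^2 - 20*x + 15)/(x^2 + 10*x + 25)

Solve f'(x) = 0:
  f'(x) = -(2*x^2 + 20*x - 15)/(x + 5)^2; the denominator is positive wherever f is defined, so f'(x) = 0 ⇔ -2*x^2 - 20*x + 15 = 0.
  2*x^2 + 20*x - 15 = 0 has no rational roots; quadratic formula: x = (-20 ± √520)/4.
  ⇒ x = -sqrt(130)/2 - 5 ≈ -10.7009, -5 + sqrt(130)/2 ≈ 0.7009

f''(x) = -130/(x^3 + 15*x^2 + 75*x + 125)
Second-derivative test at each critical point:
  f''(-10.7009) = 0.7016 > 0 → local minimum
  f''(0.7009) = -0.7016 < 0 → local maximum

Critical points: x = -sqrt(130)/2 - 5 ≈ -10.7009 (local minimum); x = -5 + sqrt(130)/2 ≈ 0.7009 (local maximum)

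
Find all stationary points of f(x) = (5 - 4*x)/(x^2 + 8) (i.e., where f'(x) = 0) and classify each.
f'(x) = 2*(2*x^2 - 5*x - 16)/(x^4 + 16*x^2 + 64)

Solve f'(x) = 0:
  f'(x) = 2*(2*x^2 - 5*x - 16)/(x^2 + 8)^2; the denominator is positive wherever f is defined, so f'(x) = 0 ⇔ 4*x^2 - 10*x - 32 = 0.
  Factor: 4*x^2 - 10*x - 32 = 2*(2*x^2 - 5*x - 16); 2*x^2 - 5*x - 16 = 0 has no rational roots; quadratic formula: x = (5 ± √153)/4.
  ⇒ x = 5/4 - 3*sqrt(17)/4 ≈ -1.8423, 5/4 + 3*sqrt(17)/4 ≈ 4.3423

f''(x) = 2*(4*x^2*(5 - 4*x) + (12*x - 5)*(x^2 + 8))/(x^2 + 8)^3
Second-derivative test at each critical point:
  f''(-1.8423) = -0.1906 < 0 → local maximum
  f''(4.3423) = 0.0343 > 0 → local minimum

Critical points: x = 5/4 - 3*sqrt(17)/4 ≈ -1.8423 (local maximum); x = 5/4 + 3*sqrt(17)/4 ≈ 4.3423 (local minimum)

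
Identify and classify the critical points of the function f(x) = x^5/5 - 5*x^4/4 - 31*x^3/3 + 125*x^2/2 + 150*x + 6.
f'(x) = x^4 - 5*x^3 - 31*x^2 + 125*x + 150

Solve f'(x) = 0:
  Factor: x^4 - 5*x^3 - 31*x^2 + 125*x + 150 = (x - 6)*(x - 5)*(x + 1)*(x + 5) = 0.
  ⇒ x = -5, -1, 5, 6

f''(x) = 4*x^3 - 15*x^2 - 62*x + 125
Second-derivative test at each critical point:
  f''(-5) = -440 < 0 → local maximum
  f''(-1) = 168 > 0 → local minimum
  f''(5) = -60 < 0 → local maximum
  f''(6) = 77 > 0 → local minimum

Critical points: x = -5 (local maximum); x = -1 (local minimum); x = 5 (local maximum); x = 6 (local minimum)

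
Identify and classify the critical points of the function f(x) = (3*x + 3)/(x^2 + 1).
f'(x) = 3*(x^2 - 2*x*(x + 1) + 1)/(x^2 + 1)^2

Solve f'(x) = 0:
  f'(x) = -3*(x^2 + 2*x - 1)/(x^2 + 1)^2; the denominator is positive wherever f is defined, so f'(x) = 0 ⇔ -3*x^2 - 6*x + 3 = 0.
  Factor: -3*x^2 - 6*x + 3 = -3*(x^2 + 2*x - 1); x^2 + 2*x - 1 = 0 has no rational roots; quadratic formula: x = (-2 ± √8)/2.
  ⇒ x = -sqrt(2) - 1 ≈ -2.4142, -1 + sqrt(2) ≈ 0.4142

f''(x) = 6*(4*x^2*(x + 1) - (3*x + 1)*(x^2 + 1))/(x^2 + 1)^3
Second-derivative test at each critical point:
  f''(-2.4142) = 0.1820 > 0 → local minimum
  f''(0.4142) = -6.1820 < 0 → local maximum

Critical points: x = -sqrt(2) - 1 ≈ -2.4142 (local minimum); x = -1 + sqrt(2) ≈ 0.4142 (local maximum)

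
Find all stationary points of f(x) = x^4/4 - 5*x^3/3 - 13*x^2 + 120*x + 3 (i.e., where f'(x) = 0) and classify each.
f'(x) = x^3 - 5*x^2 - 26*x + 120

Solve f'(x) = 0:
  Factor: x^3 - 5*x^2 - 26*x + 120 = (x - 6)*(x - 4)*(x + 5) = 0.
  ⇒ x = -5, 4, 6

f''(x) = 3*x^2 - 10*x - 26
Second-derivative test at each critical point:
  f''(-5) = 99 > 0 → local minimum
  f''(4) = -18 < 0 → local maximum
  f''(6) = 22 > 0 → local minimum

Critical points: x = -5 (local minimum); x = 4 (local maximum); x = 6 (local minimum)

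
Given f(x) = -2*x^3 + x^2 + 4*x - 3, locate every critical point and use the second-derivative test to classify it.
f'(x) = -6*x^2 + 2*x + 4

Solve f'(x) = 0:
  Factor: -6*x^2 + 2*x + 4 = -2*(x - 1)*(3*x + 2) = 0.
  ⇒ x = -2/3, 1

f''(x) = 2 - 12*x
Second-derivative test at each critical point:
  f''(-2/3) = 10 > 0 → local minimum
  f''(1) = -10 < 0 → local maximum

Critical points: x = -2/3 (local minimum); x = 1 (local maximum)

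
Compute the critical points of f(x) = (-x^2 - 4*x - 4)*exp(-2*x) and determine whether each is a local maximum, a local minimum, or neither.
f'(x) = 2*(x^2 + 3*x + 2)*exp(-2*x)

Solve f'(x) = 0:
  f'(x) = (2*x^2 + 6*x + 4)·exp(-2*x) and exp(-2*x) > 0 for every x, so f'(x) = 0 ⇔ 2*x^2 + 6*x + 4 = 0.
  Factor: 2*x^2 + 6*x + 4 = 2*(x + 1)*(x + 2) = 0.
  ⇒ x = -2, -1

f''(x) = 2*(-2*x^2 - 4*x - 1)*exp(-2*x)
Second-derivative test at each critical point:
  f''(-2) = -109.1963 < 0 → local maximum
  f''(-1) = 14.7781 > 0 → local minimum

Critical points: x = -2 (local maximum); x = -1 (local minimum)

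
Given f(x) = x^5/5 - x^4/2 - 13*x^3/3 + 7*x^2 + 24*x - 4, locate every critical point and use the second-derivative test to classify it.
f'(x) = x^4 - 2*x^3 - 13*x^2 + 14*x + 24

Solve f'(x) = 0:
  Factor: x^4 - 2*x^3 - 13*x^2 + 14*x + 24 = (x - 4)*(x - 2)*(x + 1)*(x + 3) = 0.
  ⇒ x = -3, -1, 2, 4

f''(x) = 4*x^3 - 6*x^2 - 26*x + 14
Second-derivative test at each critical point:
  f''(-3) = -70 < 0 → local maximum
  f''(-1) = 30 > 0 → local minimum
  f''(2) = -30 < 0 → local maximum
  f''(4) = 70 > 0 → local minimum

Critical points: x = -3 (local maximum); x = -1 (local minimum); x = 2 (local maximum); x = 4 (local minimum)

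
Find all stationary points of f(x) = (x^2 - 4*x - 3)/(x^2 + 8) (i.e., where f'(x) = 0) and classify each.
f'(x) = 2*(2*x^2 + 11*x - 16)/(x^4 + 16*x^2 + 64)

Solve f'(x) = 0:
  f'(x) = 2*(2*x^2 + 11*x - 16)/(x^2 + 8)^2; the denominator is positive wherever f is defined, so f'(x) = 0 ⇔ 4*x^2 + 22*x - 32 = 0.
  Factor: 4*x^2 + 22*x - 32 = 2*(2*x^2 + 11*x - 16); 2*x^2 + 11*x - 16 = 0 has no rational roots; quadratic formula: x = (-11 ± √249)/4.
  ⇒ x = -sqrt(249)/4 - 11/4 ≈ -6.6949, -11/4 + sqrt(249)/4 ≈ 1.1949

f''(x) = 2*(-4*x^3 - 33*x^2 + 96*x + 88)/(x^6 + 24*x^4 + 192*x^2 + 512)
Second-derivative test at each critical point:
  f''(-6.6949) = -0.0113 < 0 → local maximum
  f''(1.1949) = 0.3551 > 0 → local minimum

Critical points: x = -sqrt(249)/4 - 11/4 ≈ -6.6949 (local maximum); x = -11/4 + sqrt(249)/4 ≈ 1.1949 (local minimum)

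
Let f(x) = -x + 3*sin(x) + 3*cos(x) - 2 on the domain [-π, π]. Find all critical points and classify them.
f'(x) = 3*sqrt(2)*cos(x + pi/4) - 1

Solve f'(x) = 0 on [-π, π]:
  f'(x) = 0 ⇔ -3*sin(x) + 3*cos(x) = 1. Write the left side as R·cos(x + φ) with R = √(3² + 3²) = 3*sqrt(2), cos φ = sqrt(2)/2, sin φ = sqrt(2)/2; then cos(x + φ) = sqrt(2)/6. Solve for x and keep the solutions lying in [-π, π].
  ⇒ x = -pi + atan((-sqrt(17) - 1)/(1 - sqrt(17))) ≈ -2.1183, atan((-1 + sqrt(17))/(1 + sqrt(17))) ≈ 0.5475

f''(x) = -3*sqrt(2)*sin(x + pi/4)
Second-derivative test at each critical point:
  f''(-2.1183) = 4.1231 > 0 → local minimum
  f''(0.5475) = -4.1231 < 0 → local maximum

Critical points: x = -pi + atan((-sqrt(17) - 1)/(1 - sqrt(17))) ≈ -2.1183 (local minimum); x = atan((-1 + sqrt(17))/(1 + sqrt(17))) ≈ 0.5475 (local maximum)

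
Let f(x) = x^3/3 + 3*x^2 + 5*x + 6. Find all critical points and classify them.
f'(x) = x^2 + 6*x + 5

Solve f'(x) = 0:
  Factor: x^2 + 6*x + 5 = (x + 1)*(x + 5) = 0.
  ⇒ x = -5, -1

f''(x) = 2*x + 6
Second-derivative test at each critical point:
  f''(-5) = -4 < 0 → local maximum
  f''(-1) = 4 > 0 → local minimum

Critical points: x = -5 (local maximum); x = -1 (local minimum)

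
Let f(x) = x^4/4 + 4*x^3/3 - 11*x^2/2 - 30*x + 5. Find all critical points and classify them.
f'(x) = x^3 + 4*x^2 - 11*x - 30

Solve f'(x) = 0:
  Factor: x^3 + 4*x^2 - 11*x - 30 = (x - 3)*(x + 2)*(x + 5) = 0.
  ⇒ x = -5, -2, 3

f''(x) = 3*x^2 + 8*x - 11
Second-derivative test at each critical point:
  f''(-5) = 24 > 0 → local minimum
  f''(-2) = -15 < 0 → local maximum
  f''(3) = 40 > 0 → local minimum

Critical points: x = -5 (local minimum); x = -2 (local maximum); x = 3 (local minimum)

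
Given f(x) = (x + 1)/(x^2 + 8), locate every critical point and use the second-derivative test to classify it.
f'(x) = (x^2 - 2*x*(x + 1) + 8)/(x^2 + 8)^2

Solve f'(x) = 0:
  f'(x) = -(x - 2)*(x + 4)/(x^2 + 8)^2; the denominator is positive wherever f is defined, so f'(x) = 0 ⇔ -x^2 - 2*x + 8 = 0.
  Factor: -x^2 - 2*x + 8 = -(x - 2)*(x + 4) = 0.
  ⇒ x = -4, 2

f''(x) = 2*(4*x^2*(x + 1) - (3*x + 1)*(x^2 + 8))/(x^2 + 8)^3
Second-derivative test at each critical point:
  f''(-4) = 1/96 > 0 → local minimum
  f''(2) = -1/24 < 0 → local maximum

Critical points: x = -4 (local minimum); x = 2 (local maximum)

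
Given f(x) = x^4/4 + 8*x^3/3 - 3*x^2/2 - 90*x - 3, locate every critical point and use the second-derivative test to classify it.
f'(x) = x^3 + 8*x^2 - 3*x - 90

Solve f'(x) = 0:
  Factor: x^3 + 8*x^2 - 3*x - 90 = (x - 3)*(x + 5)*(x + 6) = 0.
  ⇒ x = -6, -5, 3

f''(x) = 3*x^2 + 16*x - 3
Second-derivative test at each critical point:
  f''(-6) = 9 > 0 → local minimum
  f''(-5) = -8 < 0 → local maximum
  f''(3) = 72 > 0 → local minimum

Critical points: x = -6 (local minimum); x = -5 (local maximum); x = 3 (local minimum)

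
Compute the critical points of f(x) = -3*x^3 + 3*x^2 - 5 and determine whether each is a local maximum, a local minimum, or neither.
f'(x) = 3*x*(2 - 3*x)

Solve f'(x) = 0:
  Factor: -9*x^2 + 6*x = -3*x*(3*x - 2) = 0.
  ⇒ x = 0, 2/3

f''(x) = 6 - 18*x
Second-derivative test at each critical point:
  f''(0) = 6 > 0 → local minimum
  f''(2/3) = -6 < 0 → local maximum

Critical points: x = 0 (local minimum); x = 2/3 (local maximum)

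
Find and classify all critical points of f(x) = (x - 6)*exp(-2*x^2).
f'(x) = (-4*x*(x - 6) + 1)*exp(-2*x^2)

Solve f'(x) = 0:
  f'(x) = (-4*x^2 + 24*x + 1)·exp(-2*x^2) and exp(-2*x^2) > 0 for every x, so f'(x) = 0 ⇔ -4*x^2 + 24*x + 1 = 0.
  4*x^2 - 24*x - 1 = 0 has no rational roots; quadratic formula: x = (24 ± √592)/8.
  ⇒ x = 3 - sqrt(37)/2 ≈ -0.0414, 3 + sqrt(37)/2 ≈ 6.0414

f''(x) = 4*(4*x^2*(x - 6) - 3*x + 6)*exp(-2*x^2)
Second-derivative test at each critical point:
  f''(-0.0414) = 24.2479 > 0 → local minimum
  f''(6.0414) = -4.832e-31 < 0 → local maximum

Critical points: x = 3 - sqrt(37)/2 ≈ -0.0414 (local minimum); x = 3 + sqrt(37)/2 ≈ 6.0414 (local maximum)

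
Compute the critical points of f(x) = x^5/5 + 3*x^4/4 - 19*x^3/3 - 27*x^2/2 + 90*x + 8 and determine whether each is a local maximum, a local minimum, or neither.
f'(x) = x^4 + 3*x^3 - 19*x^2 - 27*x + 90

Solve f'(x) = 0:
  Factor: x^4 + 3*x^3 - 19*x^2 - 27*x + 90 = (x - 3)*(x - 2)*(x + 3)*(x + 5) = 0.
  ⇒ x = -5, -3, 2, 3

f''(x) = 4*x^3 + 9*x^2 - 38*x - 27
Second-derivative test at each critical point:
  f''(-5) = -112 < 0 → local maximum
  f''(-3) = 60 > 0 → local minimum
  f''(2) = -35 < 0 → local maximum
  f''(3) = 48 > 0 → local minimum

Critical points: x = -5 (local maximum); x = -3 (local minimum); x = 2 (local maximum); x = 3 (local minimum)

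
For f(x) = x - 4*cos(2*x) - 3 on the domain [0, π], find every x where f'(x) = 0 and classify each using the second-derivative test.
f'(x) = 8*sin(2*x) + 1

Solve f'(x) = 0 on [0, π]:
  f'(x) = 0 ⇔ sin(2*x) = -1/8, i.e. 2*x = arcsin(-1/8) + 2nπ or 2*x = π − arcsin(-1/8) + 2nπ; keep the solutions lying in [0, π].
  ⇒ x = asin(1/8)/2 + pi/2 ≈ 1.6335, pi - asin(1/8)/2 ≈ 3.0789

f''(x) = 16*cos(2*x)
Second-derivative test at each critical point:
  f''(1.6335) = -15.8745 < 0 → local maximum
  f''(3.0789) = 15.8745 > 0 → local minimum

Critical points: x = asin(1/8)/2 + pi/2 ≈ 1.6335 (local maximum); x = pi - asin(1/8)/2 ≈ 3.0789 (local minimum)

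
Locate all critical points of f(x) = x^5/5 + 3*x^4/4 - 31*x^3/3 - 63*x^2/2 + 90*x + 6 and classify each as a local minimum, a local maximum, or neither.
f'(x) = x^4 + 3*x^3 - 31*x^2 - 63*x + 90

Solve f'(x) = 0:
  Factor: x^4 + 3*x^3 - 31*x^2 - 63*x + 90 = (x - 5)*(x - 1)*(x + 3)*(x + 6) = 0.
  ⇒ x = -6, -3, 1, 5

f''(x) = 4*x^3 + 9*x^2 - 62*x - 63
Second-derivative test at each critical point:
  f''(-6) = -231 < 0 → local maximum
  f''(-3) = 96 > 0 → local minimum
  f''(1) = -112 < 0 → local maximum
  f''(5) = 352 > 0 → local minimum

Critical points: x = -6 (local maximum); x = -3 (local minimum); x = 1 (local maximum); x = 5 (local minimum)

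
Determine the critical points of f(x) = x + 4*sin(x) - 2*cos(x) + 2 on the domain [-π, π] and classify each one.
f'(x) = 2*sin(x) + 4*cos(x) + 1

Solve f'(x) = 0 on [-π, π]:
  f'(x) = 0 ⇔ 2*sin(x) + 4*cos(x) = -1. Write the left side as R·cos(x + φ) with R = √(4² + (-2)²) = 2*sqrt(5), cos φ = 2*sqrt(5)/5, sin φ = -sqrt(5)/5; then cos(x + φ) = -sqrt(5)/10. Solve for x and keep the solutions lying in [-π, π].
  ⇒ x = atan((-2*sqrt(19) - 1)/(-2 + sqrt(19))) ≈ -1.3327, atan((-1 + 2*sqrt(19))/(-sqrt(19) - 2)) + pi ≈ 2.2600

f''(x) = -4*sin(x) + 2*cos(x)
Second-derivative test at each critical point:
  f''(-1.3327) = 4.3589 > 0 → local minimum
  f''(2.2600) = -4.3589 < 0 → local maximum

Critical points: x = atan((-2*sqrt(19) - 1)/(-2 + sqrt(19))) ≈ -1.3327 (local minimum); x = atan((-1 + 2*sqrt(19))/(-sqrt(19) - 2)) + pi ≈ 2.2600 (local maximum)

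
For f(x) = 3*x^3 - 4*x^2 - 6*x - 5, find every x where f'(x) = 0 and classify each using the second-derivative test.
f'(x) = 9*x^2 - 8*x - 6

Solve f'(x) = 0:
  9*x^2 - 8*x - 6 = 0 has no rational roots; quadratic formula: x = (8 ± √280)/18.
  ⇒ x = 4/9 - sqrt(70)/9 ≈ -0.4852, 4/9 + sqrt(70)/9 ≈ 1.3741

f''(x) = 18*x - 8
Second-derivative test at each critical point:
  f''(-0.4852) = -16.7332 < 0 → local maximum
  f''(1.3741) = 16.7332 > 0 → local minimum

Critical points: x = 4/9 - sqrt(70)/9 ≈ -0.4852 (local maximum); x = 4/9 + sqrt(70)/9 ≈ 1.3741 (local minimum)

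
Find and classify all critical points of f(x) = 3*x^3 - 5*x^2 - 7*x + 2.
f'(x) = 9*x^2 - 10*x - 7

Solve f'(x) = 0:
  9*x^2 - 10*x - 7 = 0 has no rational roots; quadratic formula: x = (10 ± √352)/18.
  ⇒ x = 5/9 - 2*sqrt(22)/9 ≈ -0.4868, 5/9 + 2*sqrt(22)/9 ≈ 1.5979

f''(x) = 18*x - 10
Second-derivative test at each critical point:
  f''(-0.4868) = -18.7617 < 0 → local maximum
  f''(1.5979) = 18.7617 > 0 → local minimum

Critical points: x = 5/9 - 2*sqrt(22)/9 ≈ -0.4868 (local maximum); x = 5/9 + 2*sqrt(22)/9 ≈ 1.5979 (local minimum)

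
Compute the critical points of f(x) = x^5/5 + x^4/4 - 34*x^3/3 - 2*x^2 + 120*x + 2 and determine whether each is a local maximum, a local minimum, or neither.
f'(x) = x^4 + x^3 - 34*x^2 - 4*x + 120

Solve f'(x) = 0:
  Factor: x^4 + x^3 - 34*x^2 - 4*x + 120 = (x - 5)*(x - 2)*(x + 2)*(x + 6) = 0.
  ⇒ x = -6, -2, 2, 5

f''(x) = 4*x^3 + 3*x^2 - 68*x - 4
Second-derivative test at each critical point:
  f''(-6) = -352 < 0 → local maximum
  f''(-2) = 112 > 0 → local minimum
  f''(2) = -96 < 0 → local maximum
  f''(5) = 231 > 0 → local minimum

Critical points: x = -6 (local maximum); x = -2 (local minimum); x = 2 (local maximum); x = 5 (local minimum)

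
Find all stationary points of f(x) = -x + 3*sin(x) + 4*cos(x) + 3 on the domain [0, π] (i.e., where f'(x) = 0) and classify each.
f'(x) = -4*sin(x) + 3*cos(x) - 1

Solve f'(x) = 0 on [0, π]:
  f'(x) = 0 ⇔ -4*sin(x) + 3*cos(x) = 1. Write the left side as R·cos(x + φ) with R = √(3² + 4²) = 5, cos φ = 3/5, sin φ = 4/5; then cos(x + φ) = 1/5. Solve for x and keep the solutions lying in [0, π].
  ⇒ x = atan((-4 + 6*sqrt(6))/(3 + 8*sqrt(6))) ≈ 0.4421

f''(x) = -3*sin(x) - 4*cos(x)
Second-derivative test at each critical point:
  f''(0.4421) = -4.8990 < 0 → local maximum

Critical points: x = atan((-4 + 6*sqrt(6))/(3 + 8*sqrt(6))) ≈ 0.4421 (local maximum)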